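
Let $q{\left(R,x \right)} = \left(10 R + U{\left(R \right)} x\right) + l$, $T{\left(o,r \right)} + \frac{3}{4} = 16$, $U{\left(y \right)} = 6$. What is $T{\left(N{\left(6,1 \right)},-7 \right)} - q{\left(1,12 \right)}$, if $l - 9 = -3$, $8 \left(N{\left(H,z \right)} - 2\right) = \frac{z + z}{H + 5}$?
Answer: $- \frac{291}{4} \approx -72.75$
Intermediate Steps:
$N{\left(H,z \right)} = 2 + \frac{z}{4 \left(5 + H\right)}$ ($N{\left(H,z \right)} = 2 + \frac{\left(z + z\right) \frac{1}{H + 5}}{8} = 2 + \frac{2 z \frac{1}{5 + H}}{8} = 2 + \frac{z}{4 \left(5 + H\right)}$)
$l = 6$ ($l = 9 - 3 = 6$)
$T{\left(o,r \right)} = \frac{61}{4}$ ($T{\left(o,r \right)} = - \frac{3}{4} + 16 = \frac{61}{4}$)
$q{\left(R,x \right)} = 6 + 6 x + 10 R$ ($q{\left(R,x \right)} = \left(10 R + 6 x\right) + 6 = \left(6 x + 10 R\right) + 6 = 6 + 6 x + 10 R$)
$T{\left(N{\left(6,1 \right)},-7 \right)} - q{\left(1,12 \right)} = \frac{61}{4} - \left(6 + 6 \cdot 12 + 10 \cdot 1\right) = \frac{61}{4} - \left(6 + 72 + 10\right) = \frac{61}{4} - 88 = - \frac{291}{4}$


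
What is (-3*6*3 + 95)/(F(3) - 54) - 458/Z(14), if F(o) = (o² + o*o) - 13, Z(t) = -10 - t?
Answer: 10729/588 ≈ 18.247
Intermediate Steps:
F(o) = -13 + 2*o² (F(o) = (o² + o²) - 13 = 2*o² - 13 = -13 + 2*o²)
(-3*6*3 + 95)/(F(3) - 54) - 458/Z(14) = (-3*6*3 + 95)/((-13 + 2*3²) - 54) - 458/(-10 - 1*14) = (-18*3 + 95)/((-13 + 2*9) - 54) - 458/(-10 - 14) = (-54 + 95)/((-13 + 18) - 54) - 458/(-24) = 41/(5 - 54) - 1/24*(-458) = 41/(-49) + 229/12 = 41*(-1/49) + 229/12 = -41/49 + 229/12 = 10729/588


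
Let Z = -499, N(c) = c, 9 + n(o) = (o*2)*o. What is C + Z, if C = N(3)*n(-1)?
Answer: -520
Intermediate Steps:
n(o) = -9 + 2*o**2 (n(o) = -9 + (o*2)*o = -9 + (2*o)*o = -9 + 2*o**2)
C = -21 (C = 3*(-9 + 2*(-1)**2) = 3*(-9 + 2*1) = 3*(-9 + 2) = 3*(-7) = -21)
C + Z = -21 - 499 = -520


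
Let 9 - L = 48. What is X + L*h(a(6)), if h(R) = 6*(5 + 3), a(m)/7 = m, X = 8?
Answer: -1864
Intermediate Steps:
L = -39 (L = 9 - 1*48 = 9 - 48 = -39)
a(m) = 7*m
h(R) = 48 (h(R) = 6*8 = 48)
X + L*h(a(6)) = 8 - 39*48 = 8 - 1872 = -1864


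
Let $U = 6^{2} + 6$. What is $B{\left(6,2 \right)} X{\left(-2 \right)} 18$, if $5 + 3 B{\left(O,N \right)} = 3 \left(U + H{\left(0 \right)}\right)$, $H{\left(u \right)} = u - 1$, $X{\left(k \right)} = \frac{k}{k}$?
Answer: $708$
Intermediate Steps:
$X{\left(k \right)} = 1$
$H{\left(u \right)} = -1 + u$
$U = 42$ ($U = 36 + 6 = 42$)
$B{\left(O,N \right)} = \frac{118}{3}$ ($B{\left(O,N \right)} = - \frac{5}{3} + \frac{3 \left(42 + \left(-1 + 0\right)\right)}{3} = - \frac{5}{3} + \frac{3 \left(42 - 1\right)}{3} = - \frac{5}{3} + \frac{3 \cdot 41}{3} = - \frac{5}{3} + \frac{1}{3} \cdot 123 = - \frac{5}{3} + 41 = \frac{118}{3}$)
$B{\left(6,2 \right)} X{\left(-2 \right)} 18 = \frac{118}{3} \cdot 1 \cdot 18 = \frac{118}{3} \cdot 18 = 708$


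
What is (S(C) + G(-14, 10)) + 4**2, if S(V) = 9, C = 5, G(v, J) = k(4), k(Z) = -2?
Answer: 23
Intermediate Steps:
G(v, J) = -2
(S(C) + G(-14, 10)) + 4**2 = (9 - 2) + 4**2 = 7 + 16 = 23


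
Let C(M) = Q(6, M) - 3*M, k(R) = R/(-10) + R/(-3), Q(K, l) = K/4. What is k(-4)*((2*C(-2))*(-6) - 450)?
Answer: -936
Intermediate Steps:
Q(K, l) = K/4 (Q(K, l) = K*(¼) = K/4)
k(R) = -13*R/30 (k(R) = R*(-⅒) + R*(-⅓) = -R/10 - R/3 = -13*R/30)
C(M) = 3/2 - 3*M (C(M) = (¼)*6 - 3*M = 3/2 - 3*M)
k(-4)*((2*C(-2))*(-6) - 450) = (-13/30*(-4))*((2*(3/2 - 3*(-2)))*(-6) - 450) = 26*((2*(3/2 + 6))*(-6) - 450)/15 = 26*((2*(15/2))*(-6) - 450)/15 = 26*(15*(-6) - 450)/15 = 26*(-90 - 450)/15 = (26/15)*(-540) = -936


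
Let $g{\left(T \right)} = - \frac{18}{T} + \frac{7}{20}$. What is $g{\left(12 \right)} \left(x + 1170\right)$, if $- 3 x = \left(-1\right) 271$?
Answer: $- \frac{86963}{60} \approx -1449.4$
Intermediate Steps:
$g{\left(T \right)} = \frac{7}{20} - \frac{18}{T}$ ($g{\left(T \right)} = - \frac{18}{T} + 7 \cdot \frac{1}{20} = - \frac{18}{T} + \frac{7}{20} = \frac{7}{20} - \frac{18}{T}$)
$x = \frac{271}{3}$ ($x = - \frac{\left(-1\right) 271}{3} = \left(- \frac{1}{3}\right) \left(-271\right) = \frac{271}{3} \approx 90.333$)
$g{\left(12 \right)} \left(x + 1170\right) = \left(\frac{7}{20} - \frac{18}{12}\right) \left(\frac{271}{3} + 1170\right) = \left(\frac{7}{20} - \frac{3}{2}\right) \frac{3781}{3} = \left(- \frac{23}{20}\right) \frac{3781}{3} = - \frac{86963}{60}$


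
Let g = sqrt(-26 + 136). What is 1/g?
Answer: sqrt(110)/110 ≈ 0.095346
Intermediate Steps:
g = sqrt(110) ≈ 10.488
1/g = 1/(sqrt(110)) = sqrt(110)/110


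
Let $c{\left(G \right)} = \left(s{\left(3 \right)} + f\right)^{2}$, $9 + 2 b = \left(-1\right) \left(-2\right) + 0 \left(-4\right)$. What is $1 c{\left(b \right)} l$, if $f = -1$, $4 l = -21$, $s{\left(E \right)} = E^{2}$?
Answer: $-336$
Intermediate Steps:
$l = - \frac{21}{4}$ ($l = \frac{1}{4} \left(-21\right) = - \frac{21}{4} \approx -5.25$)
$b = - \frac{7}{2}$ ($b = - \frac{9}{2} + \frac{\left(-1\right) \left(-2\right) + 0 \left(-4\right)}{2} = - \frac{9}{2} + \frac{2 + 0}{2} = - \frac{9}{2} + \frac{1}{2} \cdot 2 = - \frac{9}{2} + 1 = - \frac{7}{2} \approx -3.5$)
$c{\left(G \right)} = 64$ ($c{\left(G \right)} = \left(3^{2} - 1\right)^{2} = \left(9 - 1\right)^{2} = 8^{2} = 64$)
$1 c{\left(b \right)} l = 1 \cdot 64 \left(- \frac{21}{4}\right) = 64 \left(- \frac{21}{4}\right) = -336$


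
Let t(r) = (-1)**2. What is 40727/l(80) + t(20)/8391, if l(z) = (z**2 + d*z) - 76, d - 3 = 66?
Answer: 113917367/33127668 ≈ 3.4387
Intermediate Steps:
d = 69 (d = 3 + 66 = 69)
t(r) = 1
l(z) = -76 + z**2 + 69*z (l(z) = (z**2 + 69*z) - 76 = -76 + z**2 + 69*z)
40727/l(80) + t(20)/8391 = 40727/(-76 + 80**2 + 69*80) + 1/8391 = 40727/(-76 + 6400 + 5520) + 1*(1/8391) = 40727/11844 + 1/8391 = 113917367/33127668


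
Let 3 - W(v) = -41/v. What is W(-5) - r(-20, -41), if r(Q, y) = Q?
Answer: 74/5 ≈ 14.800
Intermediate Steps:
W(v) = 3 + 41/v (W(v) = 3 - (-41)/v = 3 + 41/v)
W(-5) - r(-20, -41) = (3 + 41/(-5)) - 1*(-20) = (3 + 41*(-⅕)) + 20 = (3 - 41/5) + 20 = -26/5 + 20 = 74/5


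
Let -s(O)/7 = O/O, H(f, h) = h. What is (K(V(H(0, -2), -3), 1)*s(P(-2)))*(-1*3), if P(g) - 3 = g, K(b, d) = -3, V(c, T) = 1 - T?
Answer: -63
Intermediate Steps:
P(g) = 3 + g
s(O) = -7 (s(O) = -7*O/O = -7*1 = -7)
(K(V(H(0, -2), -3), 1)*s(P(-2)))*(-1*3) = (-3*(-7))*(-1*3) = 21*(-3) = -63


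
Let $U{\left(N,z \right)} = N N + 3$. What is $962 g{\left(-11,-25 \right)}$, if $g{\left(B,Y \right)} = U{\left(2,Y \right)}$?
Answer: $6734$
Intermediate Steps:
$U{\left(N,z \right)} = 3 + N^{2}$ ($U{\left(N,z \right)} = N^{2} + 3 = 3 + N^{2}$)
$g{\left(B,Y \right)} = 7$ ($g{\left(B,Y \right)} = 3 + 2^{2} = 3 + 4 = 7$)
$962 g{\left(-11,-25 \right)} = 962 \cdot 7 = 6734$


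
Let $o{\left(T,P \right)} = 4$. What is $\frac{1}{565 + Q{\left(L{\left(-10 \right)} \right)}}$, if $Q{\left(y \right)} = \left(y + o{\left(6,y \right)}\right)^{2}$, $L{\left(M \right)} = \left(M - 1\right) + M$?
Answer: $\frac{1}{854} \approx 0.001171$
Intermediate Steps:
$L{\left(M \right)} = -1 + 2 M$ ($L{\left(M \right)} = \left(-1 + M\right) + M = -1 + 2 M$)
$Q{\left(y \right)} = \left(4 + y\right)^{2}$ ($Q{\left(y \right)} = \left(y + 4\right)^{2} = \left(4 + y\right)^{2}$)
$\frac{1}{565 + Q{\left(L{\left(-10 \right)} \right)}} = \frac{1}{565 + \left(4 + \left(-1 + 2 \left(-10\right)\right)\right)^{2}} = \frac{1}{565 + \left(4 - 21\right)^{2}} = \frac{1}{565 + \left(-17\right)^{2}} = \frac{1}{565 + 289} = \frac{1}{854}$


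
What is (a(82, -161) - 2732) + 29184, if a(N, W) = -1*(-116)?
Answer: 26568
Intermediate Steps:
a(N, W) = 116
(a(82, -161) - 2732) + 29184 = (116 - 2732) + 29184 = -2616 + 29184 = 26568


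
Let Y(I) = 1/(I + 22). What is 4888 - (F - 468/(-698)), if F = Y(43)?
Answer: 110868721/22685 ≈ 4887.3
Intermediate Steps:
Y(I) = 1/(22 + I)
F = 1/65 (F = 1/(22 + 43) = 1/65 ≈ 0.015385)
4888 - (F - 468/(-698)) = 4888 - (1/65 - 468/(-698)) = 4888 - (1/65 - 468*(-1/698)) = 4888 - (1/65 + 234/349) = 4888 - 1*15559/22685 = 4888 - 15559/22685 = 110868721/22685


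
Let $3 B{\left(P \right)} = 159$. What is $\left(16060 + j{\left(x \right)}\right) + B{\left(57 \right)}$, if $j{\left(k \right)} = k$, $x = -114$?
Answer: $15999$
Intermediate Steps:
$B{\left(P \right)} = 53$ ($B{\left(P \right)} = \frac{1}{3} \cdot 159 = 53$)
$\left(16060 + j{\left(x \right)}\right) + B{\left(57 \right)} = \left(16060 - 114\right) + 53 = 15946 + 53 = 15999$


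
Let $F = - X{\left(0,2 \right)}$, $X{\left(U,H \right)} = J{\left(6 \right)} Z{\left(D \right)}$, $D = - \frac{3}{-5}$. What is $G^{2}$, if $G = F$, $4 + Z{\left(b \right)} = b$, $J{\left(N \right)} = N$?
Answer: $\frac{10404}{25} \approx 416.16$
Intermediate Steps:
$D = \frac{3}{5}$ ($D = \left(-3\right) \left(- \frac{1}{5}\right) = \frac{3}{5} \approx 0.6$)
$Z{\left(b \right)} = -4 + b$
$X{\left(U,H \right)} = - \frac{102}{5}$ ($X{\left(U,H \right)} = 6 \left(-4 + \frac{3}{5}\right) = 6 \left(- \frac{17}{5}\right) = - \frac{102}{5}$)
$F = \frac{102}{5}$ ($F = \left(-1\right) \left(- \frac{102}{5}\right) = \frac{102}{5} \approx 20.4$)
$G = \frac{102}{5} \approx 20.4$
$G^{2} = \left(\frac{102}{5}\right)^{2} = \frac{10404}{25}$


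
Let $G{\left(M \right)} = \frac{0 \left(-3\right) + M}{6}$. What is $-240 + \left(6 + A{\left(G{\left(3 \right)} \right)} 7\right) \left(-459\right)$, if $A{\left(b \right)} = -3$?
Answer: $6645$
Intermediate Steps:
$G{\left(M \right)} = \frac{M}{6}$ ($G{\left(M \right)} = \left(0 + M\right) \frac{1}{6} = M \frac{1}{6} = \frac{M}{6}$)
$-240 + \left(6 + A{\left(G{\left(3 \right)} \right)} 7\right) \left(-459\right) = -240 + \left(6 - 21\right) \left(-459\right) = -240 - -6885 = -240 + 6885 = 6645$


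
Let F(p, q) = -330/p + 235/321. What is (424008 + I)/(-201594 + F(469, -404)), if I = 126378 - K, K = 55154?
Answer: -74556682368/30349770821 ≈ -2.4566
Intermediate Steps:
F(p, q) = 235/321 - 330/p (F(p, q) = -330/p + 235*(1/321) = -330/p + 235/321 = 235/321 - 330/p)
I = 71224 (I = 126378 - 1*55154 = 126378 - 55154 = 71224)
(424008 + I)/(-201594 + F(469, -404)) = (424008 + 71224)/(-201594 + (235/321 - 330/469)) = 495232/(-201594 + (235/321 - 330*1/469)) = 495232/(-201594 + (235/321 - 330/469)) = 495232/(-201594 + 4285/150549) = 495232/(-30349770821/150549) = 495232*(-150549/30349770821) = -74556682368/30349770821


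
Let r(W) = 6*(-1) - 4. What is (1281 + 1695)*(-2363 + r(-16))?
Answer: -7062048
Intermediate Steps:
r(W) = -10 (r(W) = -6 - 4 = -10)
(1281 + 1695)*(-2363 + r(-16)) = (1281 + 1695)*(-2363 - 10) = 2976*(-2373) = -7062048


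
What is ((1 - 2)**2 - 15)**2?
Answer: 196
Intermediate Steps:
((1 - 2)**2 - 15)**2 = ((-1)**2 - 15)**2 = (1 - 15)**2 = (-14)**2 = 196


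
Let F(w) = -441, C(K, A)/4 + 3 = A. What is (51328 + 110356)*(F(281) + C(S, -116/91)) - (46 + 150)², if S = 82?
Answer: -6743616764/91 ≈ -7.4106e+7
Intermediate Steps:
C(K, A) = -12 + 4*A
(51328 + 110356)*(F(281) + C(S, -116/91)) - (46 + 150)² = (51328 + 110356)*(-441 + (-12 + 4*(-116/91))) - (46 + 150)² = 161684*(-441 + (-12 + 4*(-116*1/91))) - 1*196² = 161684*(-441 + (-12 + 4*(-116/91))) - 1*38416 = 161684*(-441 + (-12 - 464/91)) - 38416 = 161684*(-441 - 1556/91) - 38416 = 161684*(-41687/91) - 38416 = -6740120908/91 - 38416 = -6743616764/91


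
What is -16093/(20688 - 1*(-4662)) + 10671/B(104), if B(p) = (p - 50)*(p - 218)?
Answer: -20532131/8669700 ≈ -2.3683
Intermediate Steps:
B(p) = (-218 + p)*(-50 + p) (B(p) = (-50 + p)*(-218 + p) = (-218 + p)*(-50 + p))
-16093/(20688 - 1*(-4662)) + 10671/B(104) = -16093/(20688 - 1*(-4662)) + 10671/(10900 + 104² - 268*104) = -16093/(20688 + 4662) + 10671/(10900 + 10816 - 27872) = -16093/25350 + 10671/(-6156) = -16093*1/25350 + 10671*(-1/6156) = -16093/25350 - 3557/2052 = -20532131/8669700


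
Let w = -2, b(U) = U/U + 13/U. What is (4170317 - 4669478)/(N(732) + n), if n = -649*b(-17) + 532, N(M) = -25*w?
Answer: -8485737/7298 ≈ -1162.7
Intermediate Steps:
b(U) = 1 + 13/U
N(M) = 50 (N(M) = -25*(-2) = 50)
n = 6448/17 (n = -649*(13 - 17)/(-17) + 532 = -(-649)*(-4)/17 + 532 = -649*4/17 + 532 = -2596/17 + 532 = 6448/17 ≈ 379.29)
(4170317 - 4669478)/(N(732) + n) = (4170317 - 4669478)/(50 + 6448/17) = -499161/7298/17 = -499161*17/7298 = -8485737/7298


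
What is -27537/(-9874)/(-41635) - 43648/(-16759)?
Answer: 17943405462937/6889691768410 ≈ 2.6044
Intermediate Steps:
-27537/(-9874)/(-41635) - 43648/(-16759) = -27537*(-1/9874)*(-1/41635) - 43648*(-1/16759) = (27537/9874)*(-1/41635) + 43648/16759 = -27537/411103990 + 43648/16759 = 17943405462937/6889691768410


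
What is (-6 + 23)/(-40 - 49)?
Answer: -17/89 ≈ -0.19101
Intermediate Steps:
(-6 + 23)/(-40 - 49) = 17/(-89) = 17*(-1/89) = -17/89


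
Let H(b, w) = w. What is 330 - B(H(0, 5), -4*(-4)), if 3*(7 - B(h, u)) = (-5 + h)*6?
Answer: 323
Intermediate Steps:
B(h, u) = 17 - 2*h (B(h, u) = 7 - (-5 + h)*6/3 = 7 - (-30 + 6*h)/3 = 7 + (10 - 2*h) = 17 - 2*h)
330 - B(H(0, 5), -4*(-4)) = 330 - (17 - 2*5) = 330 - (17 - 10) = 330 - 1*7 = 330 - 7 = 323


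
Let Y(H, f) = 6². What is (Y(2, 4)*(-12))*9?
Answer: -3888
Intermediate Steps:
Y(H, f) = 36
(Y(2, 4)*(-12))*9 = (36*(-12))*9 = -432*9 = -3888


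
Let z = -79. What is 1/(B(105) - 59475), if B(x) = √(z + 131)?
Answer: -4575/272098121 - 2*√13/3537275573 ≈ -1.6816e-5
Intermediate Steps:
B(x) = 2*√13 (B(x) = √(-79 + 131) = √52 = 2*√13)
1/(B(105) - 59475) = 1/(2*√13 - 59475) = 1/(-59475 + 2*√13)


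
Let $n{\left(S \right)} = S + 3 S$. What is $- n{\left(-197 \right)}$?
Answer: $788$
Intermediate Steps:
$n{\left(S \right)} = 4 S$
$- n{\left(-197 \right)} = - 4 \left(-197\right) = \left(-1\right) \left(-788\right) = 788$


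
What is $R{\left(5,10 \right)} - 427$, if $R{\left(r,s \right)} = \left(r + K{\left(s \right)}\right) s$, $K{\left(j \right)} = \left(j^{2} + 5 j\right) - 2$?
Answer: $1103$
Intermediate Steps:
$K{\left(j \right)} = -2 + j^{2} + 5 j$
$R{\left(r,s \right)} = s \left(-2 + r + s^{2} + 5 s\right)$ ($R{\left(r,s \right)} = \left(r + \left(-2 + s^{2} + 5 s\right)\right) s = \left(-2 + r + s^{2} + 5 s\right) s = s \left(-2 + r + s^{2} + 5 s\right)$)
$R{\left(5,10 \right)} - 427 = 10 \left(-2 + 5 + 10^{2} + 5 \cdot 10\right) - 427 = 10 \left(-2 + 5 + 100 + 50\right) - 427 = 10 \cdot 153 - 427 = 1530 - 427 = 1103$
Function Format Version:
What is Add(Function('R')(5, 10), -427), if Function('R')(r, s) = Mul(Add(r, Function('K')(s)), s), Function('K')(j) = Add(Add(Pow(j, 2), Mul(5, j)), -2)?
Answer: 1103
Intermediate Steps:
Function('K')(j) = Add(-2, Pow(j, 2), Mul(5, j))
Function('R')(r, s) = Mul(s, Add(-2, r, Pow(s, 2), Mul(5, s))) (Function('R')(r, s) = Mul(Add(r, Add(-2, Pow(s, 2), Mul(5, s))), s) = Mul(Add(-2, r, Pow(s, 2), Mul(5, s)), s) = Mul(s, Add(-2, r, Pow(s, 2), Mul(5, s))))
Add(Function('R')(5, 10), -427) = Add(Mul(10, Add(-2, 5, Pow(10, 2), Mul(5, 10))), -427) = Add(Mul(10, Add(-2, 5, 100, 50)), -427) = Add(Mul(10, 153), -427) = Add(1530, -427) = 1103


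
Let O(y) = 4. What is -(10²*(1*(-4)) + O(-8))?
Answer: 396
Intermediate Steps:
-(10²*(1*(-4)) + O(-8)) = -(10²*(1*(-4)) + 4) = -(100*(-4) + 4) = -(-400 + 4) = -1*(-396) = 396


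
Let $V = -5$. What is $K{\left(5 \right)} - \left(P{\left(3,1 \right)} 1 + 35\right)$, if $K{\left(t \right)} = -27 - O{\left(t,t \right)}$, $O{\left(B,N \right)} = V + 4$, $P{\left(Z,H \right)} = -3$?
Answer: $-58$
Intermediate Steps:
$O{\left(B,N \right)} = -1$ ($O{\left(B,N \right)} = -5 + 4 = -1$)
$K{\left(t \right)} = -26$ ($K{\left(t \right)} = -27 - -1 = -27 + 1 = -26$)
$K{\left(5 \right)} - \left(P{\left(3,1 \right)} 1 + 35\right) = -26 - \left(\left(-3\right) 1 + 35\right) = -26 - \left(-3 + 35\right) = -26 - 32 = -58$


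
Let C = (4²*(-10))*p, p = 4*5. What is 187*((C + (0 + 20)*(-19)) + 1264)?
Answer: -433092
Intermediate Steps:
p = 20
C = -3200 (C = (4²*(-10))*20 = (16*(-10))*20 = -160*20 = -3200)
187*((C + (0 + 20)*(-19)) + 1264) = 187*((-3200 + (0 + 20)*(-19)) + 1264) = 187*((-3200 + 20*(-19)) + 1264) = 187*((-3200 - 380) + 1264) = 187*(-3580 + 1264) = 187*(-2316) = -433092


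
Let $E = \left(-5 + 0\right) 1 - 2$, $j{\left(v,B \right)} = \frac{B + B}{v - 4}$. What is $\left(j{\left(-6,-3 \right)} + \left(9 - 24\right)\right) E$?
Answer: $\frac{504}{5} \approx 100.8$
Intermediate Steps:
$j{\left(v,B \right)} = \frac{2 B}{-4 + v}$
$E = -7$ ($E = \left(-5\right) 1 - 2 = -5 - 2 = -7$)
$\left(j{\left(-6,-3 \right)} + \left(9 - 24\right)\right) E = \left(2 \left(-3\right) \frac{1}{-4 - 6} + \left(9 - 24\right)\right) \left(-7\right) = \left(2 \left(-3\right) \frac{1}{-10} + \left(9 - 24\right)\right) \left(-7\right) = \left(2 \left(-3\right) \left(- \frac{1}{10}\right) - 15\right) \left(-7\right) = \left(\frac{3}{5} - 15\right) \left(-7\right) = \left(- \frac{72}{5}\right) \left(-7\right) = \frac{504}{5}$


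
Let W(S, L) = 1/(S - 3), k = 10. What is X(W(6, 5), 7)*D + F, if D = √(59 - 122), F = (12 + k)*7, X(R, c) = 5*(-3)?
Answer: 154 - 45*I*√7 ≈ 154.0 - 119.06*I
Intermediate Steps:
W(S, L) = 1/(-3 + S)
X(R, c) = -15
F = 154 (F = (12 + 10)*7 = 22*7 = 154)
D = 3*I*√7 (D = √(-63) = 3*I*√7 ≈ 7.9373*I)
X(W(6, 5), 7)*D + F = -45*I*√7 + 154 = 154 - 45*I*√7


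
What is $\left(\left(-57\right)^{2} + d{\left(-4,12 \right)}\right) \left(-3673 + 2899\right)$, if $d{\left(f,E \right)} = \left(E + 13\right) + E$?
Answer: $-2543364$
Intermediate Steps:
$d{\left(f,E \right)} = 13 + 2 E$ ($d{\left(f,E \right)} = \left(13 + E\right) + E = 13 + 2 E$)
$\left(\left(-57\right)^{2} + d{\left(-4,12 \right)}\right) \left(-3673 + 2899\right) = \left(\left(-57\right)^{2} + \left(13 + 2 \cdot 12\right)\right) \left(-3673 + 2899\right) = \left(3249 + \left(13 + 24\right)\right) \left(-774\right) = \left(3249 + 37\right) \left(-774\right) = 3286 \left(-774\right) = -2543364$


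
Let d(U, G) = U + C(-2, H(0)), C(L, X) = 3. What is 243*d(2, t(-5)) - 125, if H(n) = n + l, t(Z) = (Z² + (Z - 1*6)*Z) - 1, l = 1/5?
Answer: 1090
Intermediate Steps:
l = ⅕ ≈ 0.20000
t(Z) = -1 + Z² + Z*(-6 + Z) (t(Z) = (Z² + (Z - 6)*Z) - 1 = (Z² + (-6 + Z)*Z) - 1 = (Z² + Z*(-6 + Z)) - 1 = -1 + Z² + Z*(-6 + Z))
H(n) = ⅕ + n (H(n) = n + ⅕ = ⅕ + n)
d(U, G) = 3 + U (d(U, G) = U + 3 = 3 + U)
243*d(2, t(-5)) - 125 = 243*(3 + 2) - 125 = 243*5 - 125 = 1215 - 125 = 1090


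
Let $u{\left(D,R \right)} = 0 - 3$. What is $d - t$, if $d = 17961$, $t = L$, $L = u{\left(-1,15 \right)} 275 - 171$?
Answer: $18957$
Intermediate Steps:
$u{\left(D,R \right)} = -3$ ($u{\left(D,R \right)} = 0 - 3 = -3$)
$L = -996$ ($L = \left(-3\right) 275 - 171 = -825 - 171 = -996$)
$t = -996$
$d - t = 17961 - -996 = 17961 + 996 = 18957$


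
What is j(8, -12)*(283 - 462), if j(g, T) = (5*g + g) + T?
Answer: -6444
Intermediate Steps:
j(g, T) = T + 6*g (j(g, T) = 6*g + T = T + 6*g)
j(8, -12)*(283 - 462) = (-12 + 6*8)*(283 - 462) = (-12 + 48)*(-179) = 36*(-179) = -6444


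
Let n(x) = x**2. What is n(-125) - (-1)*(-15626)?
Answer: -1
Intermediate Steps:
n(-125) - (-1)*(-15626) = (-125)**2 - (-1)*(-15626) = 15625 - 1*15626 = 15625 - 15626 = -1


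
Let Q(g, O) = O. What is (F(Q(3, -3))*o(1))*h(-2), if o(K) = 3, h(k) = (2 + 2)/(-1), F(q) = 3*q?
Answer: 108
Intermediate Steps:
h(k) = -4 (h(k) = 4*(-1) = -4)
(F(Q(3, -3))*o(1))*h(-2) = ((3*(-3))*3)*(-4) = -9*3*(-4) = -27*(-4) = 108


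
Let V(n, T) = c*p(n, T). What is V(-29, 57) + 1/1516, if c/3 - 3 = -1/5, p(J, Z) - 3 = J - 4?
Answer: -382031/1516 ≈ -252.00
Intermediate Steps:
p(J, Z) = -1 + J (p(J, Z) = 3 + (J - 4) = 3 + (-4 + J) = -1 + J)
c = 42/5 (c = 9 + 3*(-1/5) = 9 + 3*(-1*⅕) = 9 + 3*(-⅕) = 9 - ⅗ = 42/5 ≈ 8.4000)
V(n, T) = -42/5 + 42*n/5 (V(n, T) = 42*(-1 + n)/5 = -42/5 + 42*n/5)
V(-29, 57) + 1/1516 = (-42/5 + (42/5)*(-29)) + 1/1516 = (-42/5 - 1218/5) + 1/1516 = -252 + 1/1516 = -382031/1516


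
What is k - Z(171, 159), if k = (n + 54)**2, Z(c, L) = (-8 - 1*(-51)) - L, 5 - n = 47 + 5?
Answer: 165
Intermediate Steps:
n = -47 (n = 5 - (47 + 5) = 5 - 1*52 = 5 - 52 = -47)
Z(c, L) = 43 - L (Z(c, L) = (-8 + 51) - L = 43 - L)
k = 49 (k = (-47 + 54)**2 = 7**2 = 49)
k - Z(171, 159) = 49 - (43 - 1*159) = 49 - (43 - 159) = 49 - 1*(-116) = 49 + 116 = 165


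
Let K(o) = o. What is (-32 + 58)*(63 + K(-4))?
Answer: 1534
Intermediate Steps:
(-32 + 58)*(63 + K(-4)) = (-32 + 58)*(63 - 4) = 26*59 = 1534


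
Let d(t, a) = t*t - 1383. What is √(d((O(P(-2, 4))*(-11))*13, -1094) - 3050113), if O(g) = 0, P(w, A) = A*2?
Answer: 2*I*√762874 ≈ 1746.9*I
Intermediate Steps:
P(w, A) = 2*A
d(t, a) = -1383 + t² (d(t, a) = t² - 1383 = -1383 + t²)
√(d((O(P(-2, 4))*(-11))*13, -1094) - 3050113) = √((-1383 + ((0*(-11))*13)²) - 3050113) = √((-1383 + (0*13)²) - 3050113) = √((-1383 + 0²) - 3050113) = √((-1383 + 0) - 3050113) = √(-1383 - 3050113) = √(-3051496) = 2*I*√762874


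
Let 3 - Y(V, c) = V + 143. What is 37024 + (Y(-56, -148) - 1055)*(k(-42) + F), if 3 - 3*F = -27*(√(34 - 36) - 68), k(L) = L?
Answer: 780791 - 10251*I*√2 ≈ 7.8079e+5 - 14497.0*I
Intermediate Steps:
Y(V, c) = -140 - V (Y(V, c) = 3 - (V + 143) = 3 - (143 + V) = 3 + (-143 - V) = -140 - V)
F = -611 + 9*I*√2 (F = 1 - (-9)*(√(34 - 36) - 68) = 1 - (-9)*(√(-2) - 68) = 1 - (-9)*(I*√2 - 68) = 1 - (-9)*(-68 + I*√2) = 1 - (1836 - 27*I*√2)/3 = 1 + (-612 + 9*I*√2) = -611 + 9*I*√2 ≈ -611.0 + 12.728*I)
37024 + (Y(-56, -148) - 1055)*(k(-42) + F) = 37024 + ((-140 - 1*(-56)) - 1055)*(-42 + (-611 + 9*I*√2)) = 37024 + ((-140 + 56) - 1055)*(-653 + 9*I*√2) = 37024 + (-84 - 1055)*(-653 + 9*I*√2) = 37024 - 1139*(-653 + 9*I*√2) = 37024 + (743767 - 10251*I*√2) = 780791 - 10251*I*√2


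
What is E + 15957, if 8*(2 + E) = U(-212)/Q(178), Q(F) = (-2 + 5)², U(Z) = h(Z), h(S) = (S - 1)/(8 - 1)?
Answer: 2680369/168 ≈ 15955.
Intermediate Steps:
h(S) = -⅐ + S/7 (h(S) = (-1 + S)/7 = (-1 + S)*(⅐) = -⅐ + S/7)
U(Z) = -⅐ + Z/7
Q(F) = 9 (Q(F) = 3² = 9)
E = -407/168 (E = -2 + ((-⅐ + (⅐)*(-212))/9)/8 = -2 + ((-⅐ - 212/7)*(⅑))/8 = -2 + (-213/7*⅑)/8 = -2 + (⅛)*(-71/21) = -2 - 71/168 = -407/168 ≈ -2.4226)
E + 15957 = -407/168 + 15957 = 2680369/168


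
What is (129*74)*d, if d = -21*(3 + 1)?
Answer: -801864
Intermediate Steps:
d = -84 (d = -21*4 = -84)
(129*74)*d = (129*74)*(-84) = 9546*(-84) = -801864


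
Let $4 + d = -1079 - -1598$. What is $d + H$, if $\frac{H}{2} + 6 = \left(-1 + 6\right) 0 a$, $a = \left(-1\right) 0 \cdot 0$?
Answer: $503$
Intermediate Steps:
$a = 0$ ($a = 0 \cdot 0 = 0$)
$H = -12$ ($H = -12 + 2 \left(-1 + 6\right) 0 \cdot 0 = -12 + 2 \cdot 5 \cdot 0 \cdot 0 = -12 + 2 \cdot 0 \cdot 0 = -12 + 2 \cdot 0 = -12 + 0 = -12$)
$d = 515$ ($d = -4 - -519 = -4 + \left(-1079 + 1598\right) = -4 + 519 = 515$)
$d + H = 515 - 12 = 503$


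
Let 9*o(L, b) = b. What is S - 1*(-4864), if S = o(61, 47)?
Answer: 43823/9 ≈ 4869.2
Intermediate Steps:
o(L, b) = b/9
S = 47/9 (S = (⅑)*47 = 47/9 ≈ 5.2222)
S - 1*(-4864) = 47/9 - 1*(-4864) = 47/9 + 4864 = 43823/9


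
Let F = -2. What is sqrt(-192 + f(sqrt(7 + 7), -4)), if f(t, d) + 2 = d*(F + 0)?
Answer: I*sqrt(186) ≈ 13.638*I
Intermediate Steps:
f(t, d) = -2 - 2*d (f(t, d) = -2 + d*(-2 + 0) = -2 + d*(-2) = -2 - 2*d)
sqrt(-192 + f(sqrt(7 + 7), -4)) = sqrt(-192 + (-2 - 2*(-4))) = sqrt(-192 + (-2 + 8)) = sqrt(-192 + 6) = sqrt(-186) = I*sqrt(186)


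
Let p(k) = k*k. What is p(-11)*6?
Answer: 726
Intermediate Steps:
p(k) = k²
p(-11)*6 = (-11)²*6 = 121*6 = 726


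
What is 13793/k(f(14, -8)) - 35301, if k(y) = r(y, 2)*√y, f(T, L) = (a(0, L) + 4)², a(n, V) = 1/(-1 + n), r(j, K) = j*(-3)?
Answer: -2873174/81 ≈ -35471.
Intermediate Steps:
r(j, K) = -3*j
f(T, L) = 9 (f(T, L) = (1/(-1 + 0) + 4)² = (1/(-1) + 4)² = (-1 + 4)² = 3² = 9)
k(y) = -3*y^(3/2) (k(y) = (-3*y)*√y = -3*y^(3/2))
13793/k(f(14, -8)) - 35301 = 13793/((-3*9^(3/2))) - 35301 = 13793/((-3*27)) - 35301 = 13793/(-81) - 35301 = 13793*(-1/81) - 35301 = -13793/81 - 35301 = -2873174/81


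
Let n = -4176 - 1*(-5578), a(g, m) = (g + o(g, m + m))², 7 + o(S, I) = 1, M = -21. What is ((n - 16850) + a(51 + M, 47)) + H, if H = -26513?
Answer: -41385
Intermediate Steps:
o(S, I) = -6 (o(S, I) = -7 + 1 = -6)
a(g, m) = (-6 + g)² (a(g, m) = (g - 6)² = (-6 + g)²)
n = 1402 (n = -4176 + 5578 = 1402)
((n - 16850) + a(51 + M, 47)) + H = ((1402 - 16850) + (-6 + (51 - 21))²) - 26513 = (-15448 + (-6 + 30)²) - 26513 = (-15448 + 24²) - 26513 = (-15448 + 576) - 26513 = -14872 - 26513 = -41385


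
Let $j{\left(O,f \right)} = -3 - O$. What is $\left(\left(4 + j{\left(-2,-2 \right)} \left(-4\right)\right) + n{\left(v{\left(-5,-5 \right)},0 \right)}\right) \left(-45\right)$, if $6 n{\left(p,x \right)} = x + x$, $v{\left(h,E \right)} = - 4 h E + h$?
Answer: $-360$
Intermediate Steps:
$v{\left(h,E \right)} = h - 4 E h$ ($v{\left(h,E \right)} = - 4 E h + h = h - 4 E h$)
$n{\left(p,x \right)} = \frac{x}{3}$ ($n{\left(p,x \right)} = \frac{x + x}{6} = \frac{2 x}{6} = \frac{x}{3}$)
$\left(\left(4 + j{\left(-2,-2 \right)} \left(-4\right)\right) + n{\left(v{\left(-5,-5 \right)},0 \right)}\right) \left(-45\right) = \left(\left(4 + \left(-3 - -2\right) \left(-4\right)\right) + \frac{1}{3} \cdot 0\right) \left(-45\right) = \left(\left(4 + \left(-3 + 2\right) \left(-4\right)\right) + 0\right) \left(-45\right) = \left(\left(4 - -4\right) + 0\right) \left(-45\right) = \left(\left(4 + 4\right) + 0\right) \left(-45\right) = \left(8 + 0\right) \left(-45\right) = 8 \left(-45\right) = -360$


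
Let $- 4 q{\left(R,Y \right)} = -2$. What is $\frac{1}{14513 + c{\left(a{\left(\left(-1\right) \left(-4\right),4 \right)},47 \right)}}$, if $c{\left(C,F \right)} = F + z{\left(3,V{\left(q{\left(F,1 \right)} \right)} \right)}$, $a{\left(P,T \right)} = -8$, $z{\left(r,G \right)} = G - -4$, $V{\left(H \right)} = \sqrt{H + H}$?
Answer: $\frac{1}{14565} \approx 6.8658 \cdot 10^{-5}$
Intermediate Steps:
$q{\left(R,Y \right)} = \frac{1}{2}$ ($q{\left(R,Y \right)} = \left(- \frac{1}{4}\right) \left(-2\right) = \frac{1}{2}$)
$V{\left(H \right)} = \sqrt{2} \sqrt{H}$ ($V{\left(H \right)} = \sqrt{2 H} = \sqrt{2} \sqrt{H}$)
$z{\left(r,G \right)} = 4 + G$ ($z{\left(r,G \right)} = G + 4 = 4 + G$)
$c{\left(C,F \right)} = 5 + F$ ($c{\left(C,F \right)} = F + \left(4 + \frac{\sqrt{2}}{\sqrt{2}}\right) = F + \left(4 + \sqrt{2} \frac{\sqrt{2}}{2}\right) = F + \left(4 + 1\right) = F + 5 = 5 + F$)
$\frac{1}{14513 + c{\left(a{\left(\left(-1\right) \left(-4\right),4 \right)},47 \right)}} = \frac{1}{14513 + \left(5 + 47\right)} = \frac{1}{14513 + 52} = \frac{1}{14565}$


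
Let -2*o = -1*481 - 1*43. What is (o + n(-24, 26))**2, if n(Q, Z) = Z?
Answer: 82944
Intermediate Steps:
o = 262 (o = -(-1*481 - 1*43)/2 = -(-481 - 43)/2 = -1/2*(-524) = 262)
(o + n(-24, 26))**2 = (262 + 26)**2 = 288**2 = 82944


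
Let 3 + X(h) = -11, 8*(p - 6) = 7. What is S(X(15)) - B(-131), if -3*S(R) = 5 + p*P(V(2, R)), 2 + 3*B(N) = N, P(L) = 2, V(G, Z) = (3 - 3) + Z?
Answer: 457/12 ≈ 38.083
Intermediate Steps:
V(G, Z) = Z (V(G, Z) = 0 + Z = Z)
p = 55/8 (p = 6 + (1/8)*7 = 6 + 7/8 = 55/8 ≈ 6.8750)
X(h) = -14 (X(h) = -3 - 11 = -14)
B(N) = -2/3 + N/3
S(R) = -25/4 (S(R) = -(5 + (55/8)*2)/3 = -(5 + 55/4)/3 = -1/3*75/4 = -25/4)
S(X(15)) - B(-131) = -25/4 - (-2/3 + (1/3)*(-131)) = -25/4 - (-2/3 - 131/3) = -25/4 - 1*(-133/3) = -25/4 + 133/3 = 457/12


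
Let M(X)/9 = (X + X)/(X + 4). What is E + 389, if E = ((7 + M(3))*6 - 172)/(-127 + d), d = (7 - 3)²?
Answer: 302839/777 ≈ 389.75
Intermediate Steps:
M(X) = 18*X/(4 + X) (M(X) = 9*((X + X)/(X + 4)) = 9*((2*X)/(4 + X)) = 9*(2*X/(4 + X)) = 18*X/(4 + X))
d = 16 (d = 4² = 16)
E = 586/777 (E = ((7 + 18*3/(4 + 3))*6 - 172)/(-127 + 16) = ((7 + 18*3/7)*6 - 172)/(-111) = ((7 + 18*3*(⅐))*6 - 172)*(-1/111) = ((7 + 54/7)*6 - 172)*(-1/111) = ((103/7)*6 - 172)*(-1/111) = (618/7 - 172)*(-1/111) = -586/7*(-1/111) = 586/777 ≈ 0.75418)
E + 389 = 586/777 + 389 = 302839/777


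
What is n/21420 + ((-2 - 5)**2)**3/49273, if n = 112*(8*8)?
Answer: 14659339/5384835 ≈ 2.7223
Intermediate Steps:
n = 7168 (n = 112*64 = 7168)
n/21420 + ((-2 - 5)**2)**3/49273 = 7168/21420 + ((-2 - 5)**2)**3/49273 = 7168*(1/21420) + ((-7)**2)**3*(1/49273) = 256/765 + 49**3*(1/49273) = 256/765 + 117649*(1/49273) = 256/765 + 16807/7039 = 14659339/5384835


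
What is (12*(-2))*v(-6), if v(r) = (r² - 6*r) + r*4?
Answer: -1152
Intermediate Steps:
v(r) = r² - 2*r (v(r) = (r² - 6*r) + 4*r = r² - 2*r)
(12*(-2))*v(-6) = (12*(-2))*(-6*(-2 - 6)) = -(-144)*(-8) = -24*48 = -1152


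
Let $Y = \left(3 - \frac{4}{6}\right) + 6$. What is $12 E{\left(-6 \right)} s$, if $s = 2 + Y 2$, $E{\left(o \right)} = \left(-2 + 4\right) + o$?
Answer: $-896$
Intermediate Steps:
$Y = \frac{25}{3}$ ($Y = \left(3 - 4 \cdot \frac{1}{6}\right) + 6 = \left(3 - \frac{2}{3}\right) + 6 = \frac{7}{3} + 6 = \frac{25}{3} \approx 8.3333$)
$E{\left(o \right)} = 2 + o$
$s = \frac{56}{3}$ ($s = 2 + \frac{25}{3} \cdot 2 = 2 + \frac{50}{3} = \frac{56}{3} \approx 18.667$)
$12 E{\left(-6 \right)} s = 12 \left(2 - 6\right) \frac{56}{3} = 12 \left(-4\right) \frac{56}{3} = \left(-48\right) \frac{56}{3} = -896$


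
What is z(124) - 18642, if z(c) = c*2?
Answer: -18394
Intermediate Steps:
z(c) = 2*c
z(124) - 18642 = 2*124 - 18642 = 248 - 18642 = -18394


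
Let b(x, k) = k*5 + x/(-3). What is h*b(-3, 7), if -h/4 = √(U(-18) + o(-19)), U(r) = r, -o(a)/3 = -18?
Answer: -864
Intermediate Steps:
o(a) = 54 (o(a) = -3*(-18) = 54)
b(x, k) = 5*k - x/3 (b(x, k) = 5*k + x*(-⅓) = 5*k - x/3)
h = -24 (h = -4*√(-18 + 54) = -4*√36 = -4*6 = -24)
h*b(-3, 7) = -24*(5*7 - ⅓*(-3)) = -24*(35 + 1) = -24*36 = -864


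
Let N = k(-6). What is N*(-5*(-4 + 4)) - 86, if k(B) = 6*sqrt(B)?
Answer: -86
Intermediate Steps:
N = 6*I*sqrt(6) (N = 6*sqrt(-6) = 6*(I*sqrt(6)) = 6*I*sqrt(6) ≈ 14.697*I)
N*(-5*(-4 + 4)) - 86 = (6*I*sqrt(6))*(-5*(-4 + 4)) - 86 = (6*I*sqrt(6))*(-5*0) - 86 = (6*I*sqrt(6))*0 - 86 = 0 - 86 = -86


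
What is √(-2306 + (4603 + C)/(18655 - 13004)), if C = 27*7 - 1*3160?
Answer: I*√73630122674/5651 ≈ 48.018*I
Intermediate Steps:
C = -2971 (C = 189 - 3160 = -2971)
√(-2306 + (4603 + C)/(18655 - 13004)) = √(-2306 + (4603 - 2971)/(18655 - 13004)) = √(-2306 + 1632/5651) = √(-13029574/5651) = I*√73630122674/5651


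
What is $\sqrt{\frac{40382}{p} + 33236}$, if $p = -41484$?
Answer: $\frac{\sqrt{14298724223382}}{20742} \approx 182.3$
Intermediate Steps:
$\sqrt{\frac{40382}{p} + 33236} = \sqrt{\frac{40382}{-41484} + 33236} = \sqrt{40382 \left(- \frac{1}{41484}\right) + 33236} = \sqrt{- \frac{20191}{20742} + 33236} = \sqrt{\frac{689360921}{20742}} = \frac{\sqrt{14298724223382}}{20742}$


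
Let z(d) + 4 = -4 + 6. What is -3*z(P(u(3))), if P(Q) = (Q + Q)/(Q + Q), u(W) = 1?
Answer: 6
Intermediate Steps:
P(Q) = 1 (P(Q) = (2*Q)/((2*Q)) = (2*Q)*(1/(2*Q)) = 1)
z(d) = -2 (z(d) = -4 + (-4 + 6) = -4 + 2 = -2)
-3*z(P(u(3))) = -3*(-2) = 6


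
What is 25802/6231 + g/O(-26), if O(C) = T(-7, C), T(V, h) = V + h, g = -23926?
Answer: 49978124/68541 ≈ 729.17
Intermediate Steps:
O(C) = -7 + C
25802/6231 + g/O(-26) = 25802/6231 - 23926/(-7 - 26) = 25802*(1/6231) - 23926/(-33) = 25802/6231 - 23926*(-1/33) = 25802/6231 + 23926/33 = 49978124/68541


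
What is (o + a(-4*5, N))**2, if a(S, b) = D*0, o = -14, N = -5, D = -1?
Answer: 196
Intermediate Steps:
a(S, b) = 0 (a(S, b) = -1*0 = 0)
(o + a(-4*5, N))**2 = (-14 + 0)**2 = (-14)**2 = 196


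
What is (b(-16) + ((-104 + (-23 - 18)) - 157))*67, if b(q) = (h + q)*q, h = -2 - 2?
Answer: 1206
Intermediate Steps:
h = -4
b(q) = q*(-4 + q) (b(q) = (-4 + q)*q = q*(-4 + q))
(b(-16) + ((-104 + (-23 - 18)) - 157))*67 = (-16*(-4 - 16) + ((-104 + (-23 - 18)) - 157))*67 = (-16*(-20) + ((-104 - 41) - 157))*67 = (320 + (-145 - 157))*67 = (320 - 302)*67 = 18*67 = 1206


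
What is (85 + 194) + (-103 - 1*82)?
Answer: 94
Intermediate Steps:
(85 + 194) + (-103 - 1*82) = 279 + (-103 - 82) = 279 - 185 = 94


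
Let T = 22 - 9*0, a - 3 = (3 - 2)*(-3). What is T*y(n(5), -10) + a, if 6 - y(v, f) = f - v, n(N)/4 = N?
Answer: 792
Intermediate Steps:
n(N) = 4*N
y(v, f) = 6 + v - f (y(v, f) = 6 - (f - v) = 6 + (v - f) = 6 + v - f)
a = 0 (a = 3 + (3 - 2)*(-3) = 3 + 1*(-3) = 3 - 3 = 0)
T = 22 (T = 22 - 1*0 = 22 + 0 = 22)
T*y(n(5), -10) + a = 22*(6 + 4*5 - 1*(-10)) + 0 = 22*(6 + 20 + 10) + 0 = 22*36 + 0 = 792 + 0 = 792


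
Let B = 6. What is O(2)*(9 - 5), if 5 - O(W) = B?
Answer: -4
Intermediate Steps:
O(W) = -1 (O(W) = 5 - 1*6 = 5 - 6 = -1)
O(2)*(9 - 5) = -(9 - 5) = -1*4 = -4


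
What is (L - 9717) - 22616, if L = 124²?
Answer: -16957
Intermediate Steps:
L = 15376
(L - 9717) - 22616 = (15376 - 9717) - 22616 = 5659 - 22616 = -16957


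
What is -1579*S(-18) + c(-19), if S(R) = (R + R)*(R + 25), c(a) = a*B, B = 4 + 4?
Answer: 397756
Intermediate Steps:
B = 8
c(a) = 8*a (c(a) = a*8 = 8*a)
S(R) = 2*R*(25 + R) (S(R) = (2*R)*(25 + R) = 2*R*(25 + R))
-1579*S(-18) + c(-19) = -3158*(-18)*(25 - 18) + 8*(-19) = -3158*(-18)*7 - 152 = -1579*(-252) - 152 = 397908 - 152 = 397756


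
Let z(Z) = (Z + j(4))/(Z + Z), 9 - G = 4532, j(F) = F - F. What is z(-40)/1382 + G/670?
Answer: -6250451/925940 ≈ -6.7504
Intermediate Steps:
j(F) = 0
G = -4523 (G = 9 - 1*4532 = 9 - 4532 = -4523)
z(Z) = ½ (z(Z) = (Z + 0)/(Z + Z) = Z/((2*Z)) = Z*(1/(2*Z)) = ½)
z(-40)/1382 + G/670 = (½)/1382 - 4523/670 = (½)*(1/1382) - 4523*1/670 = 1/2764 - 4523/670 = -6250451/925940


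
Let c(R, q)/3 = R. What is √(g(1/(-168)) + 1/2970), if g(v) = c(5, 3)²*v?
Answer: I*√257211570/13860 ≈ 1.1571*I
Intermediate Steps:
c(R, q) = 3*R
g(v) = 225*v (g(v) = (3*5)²*v = 15²*v = 225*v)
√(g(1/(-168)) + 1/2970) = √(225/(-168) + 1/2970) = √(225*(-1/168) + 1/2970) = √(-75/56 + 1/2970) = √(-111347/83160) = I*√257211570/13860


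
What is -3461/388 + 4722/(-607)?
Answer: -3932963/235516 ≈ -16.699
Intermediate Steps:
-3461/388 + 4722/(-607) = -3461*1/388 + 4722*(-1/607) = -3461/388 - 4722/607 = -3932963/235516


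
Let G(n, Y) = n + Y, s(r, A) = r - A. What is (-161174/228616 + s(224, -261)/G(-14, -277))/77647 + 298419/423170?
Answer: 361166566612171/512170726391580 ≈ 0.70517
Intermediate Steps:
G(n, Y) = Y + n
(-161174/228616 + s(224, -261)/G(-14, -277))/77647 + 298419/423170 = (-161174/228616 + (224 - 1*(-261))/(-277 - 14))/77647 + 298419/423170 = (-161174*1/228616 + (224 + 261)/(-291))*(1/77647) + 298419*(1/423170) = (-80587/114308 + 485*(-1/291))*(1/77647) + 27129/38470 = (-80587/114308 - 5/3)*(1/77647) + 27129/38470 = -813301/342924*1/77647 + 27129/38470 = -813301/26627019828 + 27129/38470 = 361166566612171/512170726391580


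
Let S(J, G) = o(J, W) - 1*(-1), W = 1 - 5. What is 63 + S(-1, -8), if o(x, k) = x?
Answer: 63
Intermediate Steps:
W = -4
S(J, G) = 1 + J (S(J, G) = J - 1*(-1) = J + 1 = 1 + J)
63 + S(-1, -8) = 63 + (1 - 1) = 63 + 0 = 63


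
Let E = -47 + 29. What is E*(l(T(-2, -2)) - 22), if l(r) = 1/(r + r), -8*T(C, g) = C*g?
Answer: 414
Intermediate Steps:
T(C, g) = -C*g/8
E = -18
l(r) = 1/(2*r)
E*(l(T(-2, -2)) - 22) = -18*(1/(2*((-⅛*(-2)*(-2)))) - 22) = -18*(1/(2*(-½)) - 22) = -18*((½)*(-2) - 22) = -18*(-1 - 22) = -18*(-23) = 414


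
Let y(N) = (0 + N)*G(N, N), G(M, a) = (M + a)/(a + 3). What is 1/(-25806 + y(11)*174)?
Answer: -7/159588 ≈ -4.3863e-5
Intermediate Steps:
G(M, a) = (M + a)/(3 + a)
y(N) = 2*N²/(3 + N) (y(N) = (0 + N)*((N + N)/(3 + N)) = N*((2*N)/(3 + N)) = N*(2*N/(3 + N)) = 2*N²/(3 + N))
1/(-25806 + y(11)*174) = 1/(-25806 + (2*11²/(3 + 11))*174) = 1/(-25806 + (2*121/14)*174) = 1/(-25806 + (2*121*(1/14))*174) = 1/(-25806 + (121/7)*174) = 1/(-25806 + 21054/7) = 1/(-159588/7) = -7/159588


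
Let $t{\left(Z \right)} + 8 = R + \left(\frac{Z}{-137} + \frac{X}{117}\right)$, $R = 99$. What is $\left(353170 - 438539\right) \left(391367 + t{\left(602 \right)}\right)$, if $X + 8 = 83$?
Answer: $- \frac{178552681760129}{5343} \approx -3.3418 \cdot 10^{10}$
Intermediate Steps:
$X = 75$ ($X = -8 + 83 = 75$)
$t{\left(Z \right)} = \frac{3574}{39} - \frac{Z}{137}$ ($t{\left(Z \right)} = -8 + \left(99 + \left(\frac{Z}{-137} + \frac{75}{117}\right)\right) = -8 + \left(99 + \left(Z \left(- \frac{1}{137}\right) + 75 \cdot \frac{1}{117}\right)\right) = -8 + \left(99 - \left(- \frac{25}{39} + \frac{Z}{137}\right)\right) = -8 - \left(- \frac{3886}{39} + \frac{Z}{137}\right) = \frac{3574}{39} - \frac{Z}{137}$)
$\left(353170 - 438539\right) \left(391367 + t{\left(602 \right)}\right) = \left(353170 - 438539\right) \left(391367 + \left(\frac{3574}{39} - \frac{602}{137}\right)\right) = - 85369 \left(391367 + \left(\frac{3574}{39} - \frac{602}{137}\right)\right) = - 85369 \left(391367 + \frac{466160}{5343}\right) = \left(-85369\right) \frac{2091540041}{5343} = - \frac{178552681760129}{5343}$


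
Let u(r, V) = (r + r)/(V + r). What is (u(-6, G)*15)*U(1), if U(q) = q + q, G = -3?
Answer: 40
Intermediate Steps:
u(r, V) = 2*r/(V + r) (u(r, V) = (2*r)/(V + r) = 2*r/(V + r))
U(q) = 2*q
(u(-6, G)*15)*U(1) = ((2*(-6)/(-3 - 6))*15)*(2*1) = ((2*(-6)/(-9))*15)*2 = ((2*(-6)*(-⅑))*15)*2 = ((4/3)*15)*2 = 20*2 = 40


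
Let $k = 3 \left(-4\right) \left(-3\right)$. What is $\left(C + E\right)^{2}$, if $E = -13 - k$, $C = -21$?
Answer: $4900$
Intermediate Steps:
$k = 36$ ($k = \left(-12\right) \left(-3\right) = 36$)
$E = -49$ ($E = -13 - 36 = -49$)
$\left(C + E\right)^{2} = \left(-21 - 49\right)^{2} = \left(-70\right)^{2} = 4900$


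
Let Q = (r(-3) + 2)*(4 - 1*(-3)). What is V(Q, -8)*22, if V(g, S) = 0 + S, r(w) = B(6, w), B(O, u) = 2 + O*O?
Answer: -176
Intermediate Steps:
B(O, u) = 2 + O**2
r(w) = 38 (r(w) = 2 + 6**2 = 2 + 36 = 38)
Q = 280 (Q = (38 + 2)*(4 - 1*(-3)) = 40*(4 + 3) = 40*7 = 280)
V(g, S) = S
V(Q, -8)*22 = -8*22 = -176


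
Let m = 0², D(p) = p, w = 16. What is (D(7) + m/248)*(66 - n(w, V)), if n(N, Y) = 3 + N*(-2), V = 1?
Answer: 665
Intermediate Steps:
n(N, Y) = 3 - 2*N
m = 0
(D(7) + m/248)*(66 - n(w, V)) = (7 + 0/248)*(66 - (3 - 2*16)) = (7 + 0*(1/248))*(66 - (3 - 32)) = (7 + 0)*(66 - 1*(-29)) = 7*(66 + 29) = 7*95 = 665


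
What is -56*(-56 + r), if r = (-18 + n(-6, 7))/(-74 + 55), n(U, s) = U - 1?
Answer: 58184/19 ≈ 3062.3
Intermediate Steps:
n(U, s) = -1 + U
r = 25/19 (r = (-18 + (-1 - 6))/(-74 + 55) = (-18 - 7)/(-19) = -25*(-1/19) = 25/19 ≈ 1.3158)
-56*(-56 + r) = -56*(-56 + 25/19) = -56*(-1039/19) = 58184/19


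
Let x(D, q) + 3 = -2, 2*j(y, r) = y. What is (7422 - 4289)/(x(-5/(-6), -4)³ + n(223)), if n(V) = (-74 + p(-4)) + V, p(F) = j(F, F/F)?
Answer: 3133/22 ≈ 142.41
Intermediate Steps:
j(y, r) = y/2
p(F) = F/2
x(D, q) = -5 (x(D, q) = -3 - 2 = -5)
n(V) = -76 + V (n(V) = (-74 + (½)*(-4)) + V = (-74 - 2) + V = -76 + V)
(7422 - 4289)/(x(-5/(-6), -4)³ + n(223)) = (7422 - 4289)/((-5)³ + (-76 + 223)) = 3133/(-125 + 147) = 3133/22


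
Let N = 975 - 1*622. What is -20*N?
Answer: -7060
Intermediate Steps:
N = 353 (N = 975 - 622 = 353)
-20*N = -20*353 = -7060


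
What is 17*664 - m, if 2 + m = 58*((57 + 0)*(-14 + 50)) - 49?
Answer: -107677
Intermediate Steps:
m = 118965 (m = -2 + (58*((57 + 0)*(-14 + 50)) - 49) = -2 + (58*(57*36) - 49) = -2 + (58*2052 - 49) = -2 + (119016 - 49) = -2 + 118967 = 118965)
17*664 - m = 17*664 - 1*118965 = 11288 - 118965 = -107677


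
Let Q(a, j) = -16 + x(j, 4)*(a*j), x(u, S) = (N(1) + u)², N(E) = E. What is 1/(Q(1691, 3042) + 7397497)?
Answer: 1/47632874370159 ≈ 2.0994e-14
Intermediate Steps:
x(u, S) = (1 + u)²
Q(a, j) = -16 + a*j*(1 + j)² (Q(a, j) = -16 + (1 + j)²*(a*j) = -16 + a*j*(1 + j)²)
1/(Q(1691, 3042) + 7397497) = 1/((-16 + 1691*3042*(1 + 3042)²) + 7397497) = 1/((-16 + 1691*3042*3043²) + 7397497) = 1/((-16 + 1691*3042*9259849) + 7397497) = 1/((-16 + 47632866972678) + 7397497) = 1/(47632866972662 + 7397497) = 1/47632874370159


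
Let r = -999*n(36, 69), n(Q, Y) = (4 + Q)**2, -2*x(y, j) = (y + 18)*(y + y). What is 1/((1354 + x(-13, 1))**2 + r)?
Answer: 1/415161 ≈ 2.4087e-6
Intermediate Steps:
x(y, j) = -y*(18 + y) (x(y, j) = -(y + 18)*(y + y)/2 = -(18 + y)*2*y/2 = -y*(18 + y))
r = -1598400 (r = -999*(4 + 36)**2 = -999*40**2 = -999*1600 = -1598400)
1/((1354 + x(-13, 1))**2 + r) = 1/((1354 - 1*(-13)*(18 - 13))**2 - 1598400) = 1/((1354 - 1*(-13)*5)**2 - 1598400) = 1/((1354 + 65)**2 - 1598400) = 1/(1419**2 - 1598400) = 1/(2013561 - 1598400) = 1/415161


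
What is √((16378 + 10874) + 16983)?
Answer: 3*√4915 ≈ 210.32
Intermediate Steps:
√((16378 + 10874) + 16983) = √(27252 + 16983) = √44235 = 3*√4915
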